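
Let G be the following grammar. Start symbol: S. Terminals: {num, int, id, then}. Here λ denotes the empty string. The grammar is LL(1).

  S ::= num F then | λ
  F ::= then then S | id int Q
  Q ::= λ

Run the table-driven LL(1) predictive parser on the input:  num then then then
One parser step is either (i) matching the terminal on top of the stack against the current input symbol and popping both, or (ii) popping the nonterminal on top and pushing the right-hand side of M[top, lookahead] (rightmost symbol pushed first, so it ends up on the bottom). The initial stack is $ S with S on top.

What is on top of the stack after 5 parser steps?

     Stack               Input                 Action
  1  $ S                 num then then then $  expand S ::= num F then
  2  $ then F num        num then then then $  match num
  3  $ then F            then then then $      expand F ::= then then S
  4  $ then S then then  then then then $      match then
  5  $ then S then       then then $           match then
Stack after step 5: $ then S (top = S).

S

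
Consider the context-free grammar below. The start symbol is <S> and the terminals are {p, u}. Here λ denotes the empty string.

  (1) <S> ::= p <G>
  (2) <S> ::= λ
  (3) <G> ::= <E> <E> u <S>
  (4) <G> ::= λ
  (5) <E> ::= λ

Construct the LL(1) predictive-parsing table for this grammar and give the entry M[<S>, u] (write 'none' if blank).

none

FIRST(<S>) = {λ, p}
FIRST(<E>) = {λ}
FIRST(<G>) = {λ, u}  (via <E> <E> u <S>)
FOLLOW(<S>) includes $ since <S> is the start symbol.
FOLLOW(<S>): in <G>::=<E> <E> u <S>, the suffix after <S> is empty, so FOLLOW(<S>) ⊇ FOLLOW(<G>) = {$}. Thus FOLLOW(<S>) = {$}.
FOLLOW(<G>): in <S>::=p <G>, the suffix after <G> is empty, so FOLLOW(<G>) ⊇ FOLLOW(<S>) = {$}. Thus FOLLOW(<G>) = {$}.
For <S> ::= p <G>: FIRST(p <G>) = {p}, so it goes in M[<S>, t] for t ∈ {p}.
For <S> ::= λ: FIRST(λ) = {λ}, so it goes in M[<S>, t] for t ∈ {}; since λ ∈ FIRST, also for every t ∈ FOLLOW(<S>) = {$}.
None of these place a production in M[<S>, u].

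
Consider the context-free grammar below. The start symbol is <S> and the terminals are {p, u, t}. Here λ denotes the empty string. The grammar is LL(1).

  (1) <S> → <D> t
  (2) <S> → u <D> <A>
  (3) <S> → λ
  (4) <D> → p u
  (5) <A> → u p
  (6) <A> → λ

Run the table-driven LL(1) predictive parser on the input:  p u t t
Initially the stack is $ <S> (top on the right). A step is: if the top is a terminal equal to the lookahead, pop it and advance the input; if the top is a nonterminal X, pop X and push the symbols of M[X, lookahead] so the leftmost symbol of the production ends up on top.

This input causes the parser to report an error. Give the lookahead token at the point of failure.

t

     Stack    Input      Action
  1  $ <S>    p u t t $  expand <S> → <D> t
  2  $ t <D>  p u t t $  expand <D> → p u
  3  $ t u p  p u t t $  match p
  4  $ t u    u t t $    match u
  5  $ t      t t $      match t
  6  $        t $        error: stack empty but input remains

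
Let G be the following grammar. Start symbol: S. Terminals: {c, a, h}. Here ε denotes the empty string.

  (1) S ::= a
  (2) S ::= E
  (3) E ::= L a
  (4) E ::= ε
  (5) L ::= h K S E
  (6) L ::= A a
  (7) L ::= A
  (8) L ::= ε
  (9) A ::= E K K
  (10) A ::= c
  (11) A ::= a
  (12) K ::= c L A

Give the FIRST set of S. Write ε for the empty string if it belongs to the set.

FIRST(K): from K::=c L A we get {c}. So FIRST(K) = {c}.
FIRST(S): from S::=a we get {a}; from S::=E we get {ε, a, c, h}. So FIRST(S) = {ε, a, c, h}.
FIRST(E): from E::=L a we get {a, c, h}; from E::=ε we get {ε}. So FIRST(E) = {ε, a, c, h}.
FIRST(A): from A::=E K K we get {a, c, h}; from A::=c we get {c}; from A::=a we get {a}. So FIRST(A) = {a, c, h}.
FIRST(L): from L::=h K S E we get {h}; from L::=A a we get {a, c, h}; from L::=A we get {a, c, h}; from L::=ε we get {ε}. So FIRST(L) = {ε, a, c, h}.

{ε, a, c, h}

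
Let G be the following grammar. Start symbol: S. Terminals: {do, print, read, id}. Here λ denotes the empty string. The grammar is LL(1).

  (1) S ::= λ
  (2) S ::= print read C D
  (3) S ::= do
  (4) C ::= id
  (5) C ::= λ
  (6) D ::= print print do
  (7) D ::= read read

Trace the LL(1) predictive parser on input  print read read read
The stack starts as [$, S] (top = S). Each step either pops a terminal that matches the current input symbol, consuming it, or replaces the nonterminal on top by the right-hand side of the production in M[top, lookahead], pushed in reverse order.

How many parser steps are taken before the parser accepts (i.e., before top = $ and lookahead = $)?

7

step 1: stack=$ S  input=print read read read $  — expand S ::= print read C D
step 2: stack=$ D C read print  input=print read read read $  — match print
step 3: stack=$ D C read  input=read read read $  — match read
step 4: stack=$ D C  input=read read $  — expand C ::= λ
step 5: stack=$ D  input=read read $  — expand D ::= read read
step 6: stack=$ read read  input=read read $  — match read
step 7: stack=$ read  input=read $  — match read
Accept reached after 7 steps.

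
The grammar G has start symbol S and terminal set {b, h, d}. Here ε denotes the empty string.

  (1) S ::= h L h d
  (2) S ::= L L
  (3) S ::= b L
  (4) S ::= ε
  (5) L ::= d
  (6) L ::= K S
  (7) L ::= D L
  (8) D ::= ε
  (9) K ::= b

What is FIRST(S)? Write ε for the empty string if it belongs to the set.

FIRST(D): from D::=ε we get {ε}. So FIRST(D) = {ε}.
FIRST(K): from K::=b we get {b}. So FIRST(K) = {b}.
FIRST(L): from L::=d we get {d}; from L::=K S we get {b}; from L::=D L we get {b, d}. So FIRST(L) = {b, d}.
FIRST(S): from S::=h L h d we get {h}; from S::=L L we get {b, d}; from S::=b L we get {b}; from S::=ε we get {ε}. So FIRST(S) = {ε, b, d, h}.

{ε, b, d, h}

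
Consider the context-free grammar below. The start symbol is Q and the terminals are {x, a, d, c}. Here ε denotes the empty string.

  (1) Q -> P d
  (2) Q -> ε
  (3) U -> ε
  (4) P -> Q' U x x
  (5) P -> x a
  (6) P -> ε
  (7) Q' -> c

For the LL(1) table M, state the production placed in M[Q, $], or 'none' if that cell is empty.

Q -> ε

FIRST(U): from U->ε we get {ε}. So FIRST(U) = {ε}.
FIRST(Q'): from Q'->c we get {c}. So FIRST(Q') = {c}.
FIRST(P): from P->Q' U x x we get {c}; from P->x a we get {x}; from P->ε we get {ε}. So FIRST(P) = {ε, c, x}.
FIRST(Q): from Q->P d we get {c, d, x}; from Q->ε we get {ε}. So FIRST(Q) = {ε, c, d, x}.
FOLLOW(Q) includes $ since Q is the start symbol.
FOLLOW(Q): Q appears on no right-hand side. Thus FOLLOW(Q) = {$}.
For Q -> P d: FIRST(P d) = {c, d, x}, so it goes in M[Q, t] for t ∈ {c, d, x}.
For Q -> ε: FIRST(ε) = {ε}, so it goes in M[Q, t] for t ∈ {}; since ε ∈ FIRST, also for every t ∈ FOLLOW(Q) = {$}.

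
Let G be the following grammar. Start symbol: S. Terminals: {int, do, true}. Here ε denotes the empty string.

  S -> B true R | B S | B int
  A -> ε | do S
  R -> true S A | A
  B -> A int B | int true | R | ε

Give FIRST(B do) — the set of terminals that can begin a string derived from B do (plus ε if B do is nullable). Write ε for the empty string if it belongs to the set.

FIRST(A) = {ε, do}
FIRST(R) = {ε, do, true}  (via A)
FIRST(B) = {ε, do, int, true}  (via A int B, R)
FIRST(S) = {do, int, true}  (via B true R, B S, B int)
FIRST(B do): take FIRST of each symbol in turn, carrying on past any symbol whose FIRST contains ε; result {do, int, true}.

{do, int, true}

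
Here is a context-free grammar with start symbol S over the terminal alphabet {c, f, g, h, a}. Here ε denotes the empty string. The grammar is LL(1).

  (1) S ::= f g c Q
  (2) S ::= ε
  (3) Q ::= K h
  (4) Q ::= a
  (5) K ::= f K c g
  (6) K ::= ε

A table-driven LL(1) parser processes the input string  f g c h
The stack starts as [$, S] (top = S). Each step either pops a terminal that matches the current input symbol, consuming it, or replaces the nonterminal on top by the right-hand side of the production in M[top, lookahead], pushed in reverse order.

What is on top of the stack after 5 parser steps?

K

step 1: stack=$ S  input=f g c h $  — expand S ::= f g c Q
step 2: stack=$ Q c g f  input=f g c h $  — match f
step 3: stack=$ Q c g  input=g c h $  — match g
step 4: stack=$ Q c  input=c h $  — match c
step 5: stack=$ Q  input=h $  — expand Q ::= K h
Stack after step 5: $ h K (top = K).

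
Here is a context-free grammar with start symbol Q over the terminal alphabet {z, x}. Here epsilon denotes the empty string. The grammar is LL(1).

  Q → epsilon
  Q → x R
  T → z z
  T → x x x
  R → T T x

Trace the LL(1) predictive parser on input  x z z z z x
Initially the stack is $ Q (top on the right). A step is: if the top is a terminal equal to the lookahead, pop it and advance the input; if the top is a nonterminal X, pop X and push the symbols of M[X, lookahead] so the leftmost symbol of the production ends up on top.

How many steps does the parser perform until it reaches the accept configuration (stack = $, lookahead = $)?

10

      Stack      Input          Action
   1  $ Q        x z z z z x $  expand Q → x R
   2  $ R x      x z z z z x $  match x
   3  $ R        z z z z x $    expand R → T T x
   4  $ x T T    z z z z x $    expand T → z z
   5  $ x T z z  z z z z x $    match z
   6  $ x T z    z z z x $      match z
   7  $ x T      z z x $        expand T → z z
   8  $ x z z    z z x $        match z
   9  $ x z      z x $          match z
  10  $ x        x $            match x
Accept reached after 10 steps.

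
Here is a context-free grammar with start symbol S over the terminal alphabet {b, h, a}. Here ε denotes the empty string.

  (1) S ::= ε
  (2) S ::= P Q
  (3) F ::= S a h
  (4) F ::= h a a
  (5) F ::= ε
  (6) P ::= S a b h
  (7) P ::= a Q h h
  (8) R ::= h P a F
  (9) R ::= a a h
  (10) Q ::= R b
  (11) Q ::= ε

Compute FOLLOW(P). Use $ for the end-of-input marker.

FIRST(R): from R::=h P a F we get {h}; from R::=a a h we get {a}. So FIRST(R) = {a, h}.
FIRST(Q): from Q::=R b we get {a, h}; from Q::=ε we get {ε}. So FIRST(Q) = {ε, a, h}.
FIRST(S): from S::=ε we get {ε}; from S::=P Q we get {a}. So FIRST(S) = {ε, a}.
FIRST(F): from F::=S a h we get {a}; from F::=h a a we get {h}; from F::=ε we get {ε}. So FIRST(F) = {ε, a, h}.
FIRST(P): from P::=S a b h we get {a}; from P::=a Q h h we get {a}. So FIRST(P) = {a}.
FOLLOW(S) includes $ since S is the start symbol.
FOLLOW(S): in F::=S a h, S is followed by a h with FIRST {a}; in P::=S a b h, S is followed by a b h with FIRST {a}. Thus FOLLOW(S) = {$, a}.
FOLLOW(P): in S::=P Q, P is followed by Q with FIRST {ε, a, h}; in S::=P Q, the suffix after P is nullable, so FOLLOW(P) ⊇ FOLLOW(S) = {$, a}; in R::=h P a F, P is followed by a F with FIRST {a}. Thus FOLLOW(P) = {$, a, h}.
FOLLOW(R): in Q::=R b, R is followed by b with FIRST {b}. Thus FOLLOW(R) = {b}.
FOLLOW(F): in R::=h P a F, the suffix after F is empty, so FOLLOW(F) ⊇ FOLLOW(R) = {b}. Thus FOLLOW(F) = {b}.
FOLLOW(Q): in S::=P Q, the suffix after Q is empty, so FOLLOW(Q) ⊇ FOLLOW(S) = {$, a}; in P::=a Q h h, Q is followed by h h with FIRST {h}. Thus FOLLOW(Q) = {$, a, h}.

{$, a, h}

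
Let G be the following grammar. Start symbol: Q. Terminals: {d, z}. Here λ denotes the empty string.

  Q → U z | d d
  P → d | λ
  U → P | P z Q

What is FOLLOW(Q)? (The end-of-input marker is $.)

{$, z}

FIRST(P): from P→d we get {d}; from P→λ we get {λ}. So FIRST(P) = {λ, d}.
FIRST(U): from U→P we get {λ, d}; from U→P z Q we get {d, z}. So FIRST(U) = {λ, d, z}.
FIRST(Q): from Q→U z we get {d, z}; from Q→d d we get {d}. So FIRST(Q) = {d, z}.
FOLLOW(Q) includes $ since Q is the start symbol.
FOLLOW(U): in Q→U z, U is followed by z with FIRST {z}. Thus FOLLOW(U) = {z}.
FOLLOW(Q): in U→P z Q, the suffix after Q is empty, so FOLLOW(Q) ⊇ FOLLOW(U) = {z}. Thus FOLLOW(Q) = {$, z}.
FOLLOW(P): in U→P, the suffix after P is empty, so FOLLOW(P) ⊇ FOLLOW(U) = {z}; in U→P z Q, P is followed by z Q with FIRST {z}. Thus FOLLOW(P) = {z}.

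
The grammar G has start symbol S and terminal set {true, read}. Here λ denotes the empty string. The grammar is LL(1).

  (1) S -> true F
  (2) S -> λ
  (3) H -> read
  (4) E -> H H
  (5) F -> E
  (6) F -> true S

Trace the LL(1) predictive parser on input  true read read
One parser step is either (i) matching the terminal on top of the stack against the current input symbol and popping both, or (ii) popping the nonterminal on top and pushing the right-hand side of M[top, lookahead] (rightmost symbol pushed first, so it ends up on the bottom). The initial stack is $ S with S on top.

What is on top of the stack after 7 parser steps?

step 1: stack=$ S  input=true read read $  — expand S -> true F
step 2: stack=$ F true  input=true read read $  — match true
step 3: stack=$ F  input=read read $  — expand F -> E
step 4: stack=$ E  input=read read $  — expand E -> H H
step 5: stack=$ H H  input=read read $  — expand H -> read
step 6: stack=$ H read  input=read read $  — match read
step 7: stack=$ H  input=read $  — expand H -> read
Stack after step 7: $ read (top = read).

read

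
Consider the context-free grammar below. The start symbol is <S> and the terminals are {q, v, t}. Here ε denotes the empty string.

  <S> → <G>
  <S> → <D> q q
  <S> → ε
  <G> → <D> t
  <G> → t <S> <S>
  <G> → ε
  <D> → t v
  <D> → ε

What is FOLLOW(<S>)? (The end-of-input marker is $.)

FIRST(<D>) = {ε, t}
FIRST(<G>) = {ε, t}  (via <D> t)
FIRST(<S>) = {ε, q, t}  (via <G>, <D> q q)
FOLLOW(<S>) includes $ since <S> is the start symbol.
FOLLOW(<D>): in <S>→<D> q q, <D> is followed by q q with FIRST {q}; in <G>→<D> t, <D> is followed by t with FIRST {t}. Thus FOLLOW(<D>) = {q, t}.
FOLLOW(<S>): in <G>→t <S> <S> (occurrence 1), <S> is followed by <S> with FIRST {ε, q, t}; in <G>→t <S> <S> (occurrence 1), the suffix after <S> is nullable, so FOLLOW(<S>) ⊇ FOLLOW(<G>) = {$, q, t}; in <G>→t <S> <S> (occurrence 2), the suffix after <S> is empty, so FOLLOW(<S>) ⊇ FOLLOW(<G>) = {$, q, t}. Thus FOLLOW(<S>) = {$, q, t}.
FOLLOW(<G>): in <S>→<G>, the suffix after <G> is empty, so FOLLOW(<G>) ⊇ FOLLOW(<S>) = {$, q, t}. Thus FOLLOW(<G>) = {$, q, t}.

{$, q, t}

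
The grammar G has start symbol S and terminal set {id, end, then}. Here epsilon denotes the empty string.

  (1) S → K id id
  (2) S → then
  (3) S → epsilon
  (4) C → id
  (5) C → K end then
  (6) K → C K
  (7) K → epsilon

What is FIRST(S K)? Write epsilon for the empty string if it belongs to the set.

FIRST(S) = {epsilon, end, id, then}  (via K id id)
FIRST(C) = {end, id}  (via K end then)
FIRST(K) = {epsilon, end, id}  (via C K)
FIRST(S K): take FIRST of each symbol in turn, carrying on past any symbol whose FIRST contains epsilon; result {epsilon, end, id, then}.

{epsilon, end, id, then}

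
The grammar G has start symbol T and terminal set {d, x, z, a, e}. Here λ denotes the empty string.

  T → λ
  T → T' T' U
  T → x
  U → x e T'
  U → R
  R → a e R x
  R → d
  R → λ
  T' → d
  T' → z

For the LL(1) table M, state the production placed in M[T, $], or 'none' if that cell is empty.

T → λ

FIRST(R): from R→a e R x we get {a}; from R→d we get {d}; from R→λ we get {λ}. So FIRST(R) = {λ, a, d}.
FIRST(T'): from T'→d we get {d}; from T'→z we get {z}. So FIRST(T') = {d, z}.
FIRST(T): from T→λ we get {λ}; from T→T' T' U we get {d, z}; from T→x we get {x}. So FIRST(T) = {λ, d, x, z}.
FIRST(U): from U→x e T' we get {x}; from U→R we get {λ, a, d}. So FIRST(U) = {λ, a, d, x}.
FOLLOW(T) includes $ since T is the start symbol.
FOLLOW(T): T appears on no right-hand side. Thus FOLLOW(T) = {$}.
For T → λ: FIRST(λ) = {λ}, so it goes in M[T, t] for t ∈ {}; since λ ∈ FIRST, also for every t ∈ FOLLOW(T) = {$}.
For T → T' T' U: FIRST(T' T' U) = {d, z}, so it goes in M[T, t] for t ∈ {d, z}.
For T → x: FIRST(x) = {x}, so it goes in M[T, t] for t ∈ {x}.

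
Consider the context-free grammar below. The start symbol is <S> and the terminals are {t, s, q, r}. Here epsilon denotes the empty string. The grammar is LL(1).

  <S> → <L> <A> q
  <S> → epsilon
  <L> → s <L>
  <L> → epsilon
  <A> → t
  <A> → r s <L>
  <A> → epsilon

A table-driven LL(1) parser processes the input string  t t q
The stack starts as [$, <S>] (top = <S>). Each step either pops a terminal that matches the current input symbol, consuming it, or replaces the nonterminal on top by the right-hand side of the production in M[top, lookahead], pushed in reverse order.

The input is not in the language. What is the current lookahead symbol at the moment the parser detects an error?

t

     Stack        Input    Action
  1  $ <S>        t t q $  expand <S> → <L> <A> q
  2  $ q <A> <L>  t t q $  expand <L> → epsilon
  3  $ q <A>      t t q $  expand <A> → t
  4  $ q t        t t q $  match t
  5  $ q          t q $    error: top is terminal q but lookahead is t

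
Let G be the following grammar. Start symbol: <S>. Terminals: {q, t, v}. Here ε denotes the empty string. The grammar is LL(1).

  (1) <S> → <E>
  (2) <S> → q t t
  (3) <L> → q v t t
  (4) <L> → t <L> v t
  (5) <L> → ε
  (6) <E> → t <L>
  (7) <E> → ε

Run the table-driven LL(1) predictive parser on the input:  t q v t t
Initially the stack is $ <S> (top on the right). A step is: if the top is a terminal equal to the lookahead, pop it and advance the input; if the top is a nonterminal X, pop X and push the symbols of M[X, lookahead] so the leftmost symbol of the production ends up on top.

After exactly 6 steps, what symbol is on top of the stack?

t

step 1: stack=$ <S>  input=t q v t t $  — expand <S> → <E>
step 2: stack=$ <E>  input=t q v t t $  — expand <E> → t <L>
step 3: stack=$ <L> t  input=t q v t t $  — match t
step 4: stack=$ <L>  input=q v t t $  — expand <L> → q v t t
step 5: stack=$ t t v q  input=q v t t $  — match q
step 6: stack=$ t t v  input=v t t $  — match v
Stack after step 6: $ t t (top = t).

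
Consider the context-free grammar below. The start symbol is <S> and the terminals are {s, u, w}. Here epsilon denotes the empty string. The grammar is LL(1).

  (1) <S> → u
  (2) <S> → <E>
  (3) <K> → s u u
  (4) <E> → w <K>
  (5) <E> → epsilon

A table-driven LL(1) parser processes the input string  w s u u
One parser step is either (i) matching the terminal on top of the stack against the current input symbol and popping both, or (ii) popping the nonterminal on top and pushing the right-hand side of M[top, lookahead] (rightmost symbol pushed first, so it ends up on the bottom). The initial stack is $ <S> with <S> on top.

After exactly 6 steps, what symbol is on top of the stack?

u

     Stack    Input      Action
  1  $ <S>    w s u u $  expand <S> → <E>
  2  $ <E>    w s u u $  expand <E> → w <K>
  3  $ <K> w  w s u u $  match w
  4  $ <K>    s u u $    expand <K> → s u u
  5  $ u u s  s u u $    match s
  6  $ u u    u u $      match u
Stack after step 6: $ u (top = u).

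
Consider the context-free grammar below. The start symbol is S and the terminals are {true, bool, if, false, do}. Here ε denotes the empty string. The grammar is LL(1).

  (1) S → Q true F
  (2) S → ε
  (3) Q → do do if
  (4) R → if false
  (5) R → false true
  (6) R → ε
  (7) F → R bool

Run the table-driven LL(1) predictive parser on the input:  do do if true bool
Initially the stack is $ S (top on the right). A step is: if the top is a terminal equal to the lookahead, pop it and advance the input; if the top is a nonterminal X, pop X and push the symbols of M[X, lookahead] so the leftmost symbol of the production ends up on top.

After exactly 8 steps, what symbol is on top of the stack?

step 1: stack=$ S  input=do do if true bool $  — expand S → Q true F
step 2: stack=$ F true Q  input=do do if true bool $  — expand Q → do do if
step 3: stack=$ F true if do do  input=do do if true bool $  — match do
step 4: stack=$ F true if do  input=do if true bool $  — match do
step 5: stack=$ F true if  input=if true bool $  — match if
step 6: stack=$ F true  input=true bool $  — match true
step 7: stack=$ F  input=bool $  — expand F → R bool
step 8: stack=$ bool R  input=bool $  — expand R → ε
Stack after step 8: $ bool (top = bool).

bool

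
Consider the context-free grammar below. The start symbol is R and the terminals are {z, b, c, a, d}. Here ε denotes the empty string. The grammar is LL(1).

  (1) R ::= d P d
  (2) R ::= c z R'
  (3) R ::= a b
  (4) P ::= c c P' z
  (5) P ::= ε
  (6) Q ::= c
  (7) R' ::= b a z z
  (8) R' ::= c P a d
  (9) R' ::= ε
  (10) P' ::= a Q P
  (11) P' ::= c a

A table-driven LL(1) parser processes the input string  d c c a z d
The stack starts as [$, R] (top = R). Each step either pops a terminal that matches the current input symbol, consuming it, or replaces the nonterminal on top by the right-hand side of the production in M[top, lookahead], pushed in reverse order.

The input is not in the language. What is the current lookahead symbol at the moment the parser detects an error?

z

     Stack         Input          Action
  1  $ R           d c c a z d $  expand R ::= d P d
  2  $ d P d       d c c a z d $  match d
  3  $ d P         c c a z d $    expand P ::= c c P' z
  4  $ d z P' c c  c c a z d $    match c
  5  $ d z P' c    c a z d $      match c
  6  $ d z P'      a z d $        expand P' ::= a Q P
  7  $ d z P Q a   a z d $        match a
  8  $ d z P Q     z d $          error: M[Q, z] is empty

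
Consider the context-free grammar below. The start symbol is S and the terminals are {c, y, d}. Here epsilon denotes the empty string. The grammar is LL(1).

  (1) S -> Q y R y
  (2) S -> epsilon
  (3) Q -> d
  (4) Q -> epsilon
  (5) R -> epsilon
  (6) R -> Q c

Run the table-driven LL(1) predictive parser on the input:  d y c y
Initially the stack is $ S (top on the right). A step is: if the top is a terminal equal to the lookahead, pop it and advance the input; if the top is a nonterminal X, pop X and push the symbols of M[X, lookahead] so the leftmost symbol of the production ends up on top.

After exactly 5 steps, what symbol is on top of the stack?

     Stack      Input      Action
  1  $ S        d y c y $  expand S -> Q y R y
  2  $ y R y Q  d y c y $  expand Q -> d
  3  $ y R y d  d y c y $  match d
  4  $ y R y    y c y $    match y
  5  $ y R      c y $      expand R -> Q c
Stack after step 5: $ y c Q (top = Q).

Q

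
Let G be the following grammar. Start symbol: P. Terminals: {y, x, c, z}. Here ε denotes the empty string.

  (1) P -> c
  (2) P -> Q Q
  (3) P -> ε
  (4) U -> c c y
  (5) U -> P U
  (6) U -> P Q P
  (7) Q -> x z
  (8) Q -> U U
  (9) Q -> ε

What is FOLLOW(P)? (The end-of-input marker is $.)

FIRST(P): from P->c we get {c}; from P->Q Q we get {ε, c, x}; from P->ε we get {ε}. So FIRST(P) = {ε, c, x}.
FIRST(U): from U->c c y we get {c}; from U->P U we get {ε, c, x}; from U->P Q P we get {ε, c, x}. So FIRST(U) = {ε, c, x}.
FIRST(Q): from Q->x z we get {x}; from Q->U U we get {ε, c, x}; from Q->ε we get {ε}. So FIRST(Q) = {ε, c, x}.
FOLLOW(P) includes $ since P is the start symbol.
FOLLOW(P): in U->P U, P is followed by U with FIRST {ε, c, x}; in U->P U, the suffix after P is nullable, so FOLLOW(P) ⊇ FOLLOW(U) = {$, c, x}; in U->P Q P (occurrence 1), P is followed by Q P with FIRST {ε, c, x}; in U->P Q P (occurrence 1), the suffix after P is nullable, so FOLLOW(P) ⊇ FOLLOW(U) = {$, c, x}; in U->P Q P (occurrence 2), the suffix after P is empty, so FOLLOW(P) ⊇ FOLLOW(U) = {$, c, x}. Thus FOLLOW(P) = {$, c, x}.
FOLLOW(U): in U->P U, the suffix after U is empty (adds nothing new); in Q->U U (occurrence 1), U is followed by U with FIRST {ε, c, x}; in Q->U U (occurrence 1), the suffix after U is nullable, so FOLLOW(U) ⊇ FOLLOW(Q) = {$, c, x}; in Q->U U (occurrence 2), the suffix after U is empty, so FOLLOW(U) ⊇ FOLLOW(Q) = {$, c, x}. Thus FOLLOW(U) = {$, c, x}.
FOLLOW(Q): in P->Q Q (occurrence 1), Q is followed by Q with FIRST {ε, c, x}; in P->Q Q (occurrence 1), the suffix after Q is nullable, so FOLLOW(Q) ⊇ FOLLOW(P) = {$, c, x}; in P->Q Q (occurrence 2), the suffix after Q is empty, so FOLLOW(Q) ⊇ FOLLOW(P) = {$, c, x}; in U->P Q P, Q is followed by P with FIRST {ε, c, x}; in U->P Q P, the suffix after Q is nullable, so FOLLOW(Q) ⊇ FOLLOW(U) = {$, c, x}. Thus FOLLOW(Q) = {$, c, x}.

{$, c, x}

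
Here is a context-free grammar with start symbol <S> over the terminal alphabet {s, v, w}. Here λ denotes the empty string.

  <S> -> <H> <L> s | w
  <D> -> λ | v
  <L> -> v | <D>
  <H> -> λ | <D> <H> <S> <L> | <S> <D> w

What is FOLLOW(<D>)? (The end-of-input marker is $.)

FIRST(<D>) = {λ, v}
FIRST(<L>) = {λ, v}  (via <D>)
FIRST(<S>) = {s, v, w}  (via <H> <L> s)
FIRST(<H>) = {λ, s, v, w}  (via <D> <H> <S> <L>, <S> <D> w)
FOLLOW(<S>) includes $ since <S> is the start symbol.
FOLLOW(<H>): in <S>-><H> <L> s, <H> is followed by <L> s with FIRST {s, v}; in <H>-><D> <H> <S> <L>, <H> is followed by <S> <L> with FIRST {s, v, w}. Thus FOLLOW(<H>) = {s, v, w}.
FOLLOW(<S>): in <H>-><D> <H> <S> <L>, <S> is followed by <L> with FIRST {λ, v}; in <H>-><D> <H> <S> <L>, the suffix after <S> is nullable, so FOLLOW(<S>) ⊇ FOLLOW(<H>) = {s, v, w}; in <H>-><S> <D> w, <S> is followed by <D> w with FIRST {v, w}. Thus FOLLOW(<S>) = {$, s, v, w}.
FOLLOW(<L>): in <S>-><H> <L> s, <L> is followed by s with FIRST {s}; in <H>-><D> <H> <S> <L>, the suffix after <L> is empty, so FOLLOW(<L>) ⊇ FOLLOW(<H>) = {s, v, w}. Thus FOLLOW(<L>) = {s, v, w}.
FOLLOW(<D>): in <L>-><D>, the suffix after <D> is empty, so FOLLOW(<D>) ⊇ FOLLOW(<L>) = {s, v, w}; in <H>-><D> <H> <S> <L>, <D> is followed by <H> <S> <L> with FIRST {s, v, w}; in <H>-><S> <D> w, <D> is followed by w with FIRST {w}. Thus FOLLOW(<D>) = {s, v, w}.

{s, v, w}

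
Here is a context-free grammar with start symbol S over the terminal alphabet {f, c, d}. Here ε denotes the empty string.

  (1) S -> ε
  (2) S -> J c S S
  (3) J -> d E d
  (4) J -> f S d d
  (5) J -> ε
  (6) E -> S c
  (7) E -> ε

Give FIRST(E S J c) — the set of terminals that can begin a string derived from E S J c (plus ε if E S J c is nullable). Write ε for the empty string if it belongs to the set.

FIRST(J): from J->d E d we get {d}; from J->f S d d we get {f}; from J->ε we get {ε}. So FIRST(J) = {ε, d, f}.
FIRST(S): from S->ε we get {ε}; from S->J c S S we get {c, d, f}. So FIRST(S) = {ε, c, d, f}.
FIRST(E): from E->S c we get {c, d, f}; from E->ε we get {ε}. So FIRST(E) = {ε, c, d, f}.
FIRST(E S J c): take FIRST of each symbol in turn, carrying on past any symbol whose FIRST contains ε; result {c, d, f}.

{c, d, f}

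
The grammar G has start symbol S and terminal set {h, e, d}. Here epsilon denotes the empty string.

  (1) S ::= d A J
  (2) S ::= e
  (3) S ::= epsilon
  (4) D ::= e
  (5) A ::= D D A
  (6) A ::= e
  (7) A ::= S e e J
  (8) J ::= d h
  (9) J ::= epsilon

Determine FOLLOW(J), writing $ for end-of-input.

FIRST(S): from S::=d A J we get {d}; from S::=e we get {e}; from S::=epsilon we get {epsilon}. So FIRST(S) = {epsilon, d, e}.
FIRST(D): from D::=e we get {e}. So FIRST(D) = {e}.
FIRST(J): from J::=d h we get {d}; from J::=epsilon we get {epsilon}. So FIRST(J) = {epsilon, d}.
FIRST(A): from A::=D D A we get {e}; from A::=e we get {e}; from A::=S e e J we get {d, e}. So FIRST(A) = {d, e}.
FOLLOW(S) includes $ since S is the start symbol.
FOLLOW(S): in A::=S e e J, S is followed by e e J with FIRST {e}. Thus FOLLOW(S) = {$, e}.
FOLLOW(D): in A::=D D A (occurrence 1), D is followed by D A with FIRST {e}; in A::=D D A (occurrence 2), D is followed by A with FIRST {d, e}. Thus FOLLOW(D) = {d, e}.
FOLLOW(A): in S::=d A J, A is followed by J with FIRST {epsilon, d}; in S::=d A J, the suffix after A is nullable, so FOLLOW(A) ⊇ FOLLOW(S) = {$, e}; in A::=D D A, the suffix after A is empty (adds nothing new). Thus FOLLOW(A) = {$, d, e}.
FOLLOW(J): in S::=d A J, the suffix after J is empty, so FOLLOW(J) ⊇ FOLLOW(S) = {$, e}; in A::=S e e J, the suffix after J is empty, so FOLLOW(J) ⊇ FOLLOW(A) = {$, d, e}. Thus FOLLOW(J) = {$, d, e}.

{$, d, e}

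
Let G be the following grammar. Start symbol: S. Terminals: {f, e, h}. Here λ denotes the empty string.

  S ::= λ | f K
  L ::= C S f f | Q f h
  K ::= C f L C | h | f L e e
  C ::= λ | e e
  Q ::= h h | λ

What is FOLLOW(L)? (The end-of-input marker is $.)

{$, e, f}

FIRST(S) = {λ, f}
FIRST(C) = {λ, e}
FIRST(Q) = {λ, h}
FIRST(L) = {e, f, h}  (via C S f f, Q f h)
FIRST(K) = {e, f, h}  (via C f L C)
FOLLOW(S) includes $ since S is the start symbol.
FOLLOW(S): in L::=C S f f, S is followed by f f with FIRST {f}. Thus FOLLOW(S) = {$, f}.
FOLLOW(K): in S::=f K, the suffix after K is empty, so FOLLOW(K) ⊇ FOLLOW(S) = {$, f}. Thus FOLLOW(K) = {$, f}.
FOLLOW(L): in K::=C f L C, L is followed by C with FIRST {λ, e}; in K::=C f L C, the suffix after L is nullable, so FOLLOW(L) ⊇ FOLLOW(K) = {$, f}; in K::=f L e e, L is followed by e e with FIRST {e}. Thus FOLLOW(L) = {$, e, f}.
FOLLOW(C): in L::=C S f f, C is followed by S f f with FIRST {f}; in K::=C f L C (occurrence 1), C is followed by f L C with FIRST {f}; in K::=C f L C (occurrence 2), the suffix after C is empty, so FOLLOW(C) ⊇ FOLLOW(K) = {$, f}. Thus FOLLOW(C) = {$, f}.
FOLLOW(Q): in L::=Q f h, Q is followed by f h with FIRST {f}. Thus FOLLOW(Q) = {f}.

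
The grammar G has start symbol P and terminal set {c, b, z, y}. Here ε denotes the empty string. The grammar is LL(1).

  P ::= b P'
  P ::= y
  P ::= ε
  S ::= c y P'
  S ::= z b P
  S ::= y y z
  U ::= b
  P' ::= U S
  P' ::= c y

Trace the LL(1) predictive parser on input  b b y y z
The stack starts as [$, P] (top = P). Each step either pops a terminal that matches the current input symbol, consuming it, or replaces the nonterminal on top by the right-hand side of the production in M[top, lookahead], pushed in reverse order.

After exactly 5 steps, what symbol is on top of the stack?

     Stack   Input        Action
  1  $ P     b b y y z $  expand P ::= b P'
  2  $ P' b  b b y y z $  match b
  3  $ P'    b y y z $    expand P' ::= U S
  4  $ S U   b y y z $    expand U ::= b
  5  $ S b   b y y z $    match b
Stack after step 5: $ S (top = S).

S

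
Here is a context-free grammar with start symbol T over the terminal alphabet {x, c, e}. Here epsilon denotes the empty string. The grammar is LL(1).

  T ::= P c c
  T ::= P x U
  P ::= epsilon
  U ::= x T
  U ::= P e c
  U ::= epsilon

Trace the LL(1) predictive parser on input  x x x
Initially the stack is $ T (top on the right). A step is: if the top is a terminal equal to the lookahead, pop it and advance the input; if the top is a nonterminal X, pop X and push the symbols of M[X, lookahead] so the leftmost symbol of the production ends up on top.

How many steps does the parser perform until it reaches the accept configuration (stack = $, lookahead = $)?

     Stack    Input    Action
  1  $ T      x x x $  expand T ::= P x U
  2  $ U x P  x x x $  expand P ::= epsilon
  3  $ U x    x x x $  match x
  4  $ U      x x $    expand U ::= x T
  5  $ T x    x x $    match x
  6  $ T      x $      expand T ::= P x U
  7  $ U x P  x $      expand P ::= epsilon
  8  $ U x    x $      match x
  9  $ U      $        expand U ::= epsilon
Accept reached after 9 steps.

9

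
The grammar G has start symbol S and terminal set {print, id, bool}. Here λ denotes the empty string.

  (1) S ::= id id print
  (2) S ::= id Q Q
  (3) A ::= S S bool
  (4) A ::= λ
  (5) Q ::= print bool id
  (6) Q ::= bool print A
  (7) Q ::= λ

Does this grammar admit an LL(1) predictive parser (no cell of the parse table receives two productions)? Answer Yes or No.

FIRST(S) = {id}
FIRST(A) = {λ, id}
FIRST(Q) = {λ, bool, print}
FOLLOW(S) = {$, bool, id}
FOLLOW(A) = {$, bool, id, print}
FOLLOW(Q) = {$, bool, id, print}
Cell M[A, id] receives both A ::= S S bool and A ::= λ — the grammar is not LL(1).

No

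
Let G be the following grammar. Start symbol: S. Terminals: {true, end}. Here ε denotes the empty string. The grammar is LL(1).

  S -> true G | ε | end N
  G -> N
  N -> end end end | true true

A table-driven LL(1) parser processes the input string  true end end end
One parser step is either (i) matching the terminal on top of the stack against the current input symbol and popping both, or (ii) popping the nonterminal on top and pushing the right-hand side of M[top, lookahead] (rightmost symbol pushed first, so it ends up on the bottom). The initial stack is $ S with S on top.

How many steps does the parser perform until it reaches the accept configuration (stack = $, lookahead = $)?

7

     Stack          Input               Action
  1  $ S            true end end end $  expand S -> true G
  2  $ G true       true end end end $  match true
  3  $ G            end end end $       expand G -> N
  4  $ N            end end end $       expand N -> end end end
  5  $ end end end  end end end $       match end
  6  $ end end      end end $           match end
  7  $ end          end $               match end
Accept reached after 7 steps.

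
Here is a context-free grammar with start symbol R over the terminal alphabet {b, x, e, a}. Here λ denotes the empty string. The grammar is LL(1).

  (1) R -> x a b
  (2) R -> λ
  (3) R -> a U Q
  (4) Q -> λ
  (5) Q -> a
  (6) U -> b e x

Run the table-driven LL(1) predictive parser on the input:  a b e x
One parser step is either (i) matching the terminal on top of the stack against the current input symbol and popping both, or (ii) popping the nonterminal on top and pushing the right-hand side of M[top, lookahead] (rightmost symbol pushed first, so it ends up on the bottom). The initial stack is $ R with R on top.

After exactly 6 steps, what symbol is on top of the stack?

Q

step 1: stack=$ R  input=a b e x $  — expand R -> a U Q
step 2: stack=$ Q U a  input=a b e x $  — match a
step 3: stack=$ Q U  input=b e x $  — expand U -> b e x
step 4: stack=$ Q x e b  input=b e x $  — match b
step 5: stack=$ Q x e  input=e x $  — match e
step 6: stack=$ Q x  input=x $  — match x
Stack after step 6: $ Q (top = Q).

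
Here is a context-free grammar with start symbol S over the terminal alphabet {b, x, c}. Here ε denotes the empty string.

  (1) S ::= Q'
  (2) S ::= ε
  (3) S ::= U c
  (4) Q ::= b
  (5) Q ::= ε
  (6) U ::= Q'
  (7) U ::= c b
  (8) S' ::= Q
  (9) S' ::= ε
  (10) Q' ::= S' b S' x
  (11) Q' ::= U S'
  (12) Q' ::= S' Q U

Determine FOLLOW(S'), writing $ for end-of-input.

FIRST(Q): from Q::=b we get {b}; from Q::=ε we get {ε}. So FIRST(Q) = {ε, b}.
FIRST(S'): from S'::=Q we get {ε, b}; from S'::=ε we get {ε}. So FIRST(S') = {ε, b}.
FIRST(S): from S::=Q' we get {b, c}; from S::=ε we get {ε}; from S::=U c we get {b, c}. So FIRST(S) = {ε, b, c}.
FIRST(U): from U::=Q' we get {b, c}; from U::=c b we get {c}. So FIRST(U) = {b, c}.
FIRST(Q'): from Q'::=S' b S' x we get {b}; from Q'::=U S' we get {b, c}; from Q'::=S' Q U we get {b, c}. So FIRST(Q') = {b, c}.
FOLLOW(S) includes $ since S is the start symbol.
FOLLOW(S): S appears on no right-hand side. Thus FOLLOW(S) = {$}.
FOLLOW(Q): in S'::=Q, the suffix after Q is empty, so FOLLOW(Q) ⊇ FOLLOW(S') = {$, b, c, x}; in Q'::=S' Q U, Q is followed by U with FIRST {b, c}. Thus FOLLOW(Q) = {$, b, c, x}.
FOLLOW(U): in S::=U c, U is followed by c with FIRST {c}; in Q'::=U S', U is followed by S' with FIRST {ε, b}; in Q'::=U S', the suffix after U is nullable, so FOLLOW(U) ⊇ FOLLOW(Q') = {$, b, c}; in Q'::=S' Q U, the suffix after U is empty, so FOLLOW(U) ⊇ FOLLOW(Q') = {$, b, c}. Thus FOLLOW(U) = {$, b, c}.
FOLLOW(Q'): in S::=Q', the suffix after Q' is empty, so FOLLOW(Q') ⊇ FOLLOW(S) = {$}; in U::=Q', the suffix after Q' is empty, so FOLLOW(Q') ⊇ FOLLOW(U) = {$, b, c}. Thus FOLLOW(Q') = {$, b, c}.
FOLLOW(S'): in Q'::=S' b S' x (occurrence 1), S' is followed by b S' x with FIRST {b}; in Q'::=S' b S' x (occurrence 2), S' is followed by x with FIRST {x}; in Q'::=U S', the suffix after S' is empty, so FOLLOW(S') ⊇ FOLLOW(Q') = {$, b, c}; in Q'::=S' Q U, S' is followed by Q U with FIRST {b, c}. Thus FOLLOW(S') = {$, b, c, x}.

{$, b, c, x}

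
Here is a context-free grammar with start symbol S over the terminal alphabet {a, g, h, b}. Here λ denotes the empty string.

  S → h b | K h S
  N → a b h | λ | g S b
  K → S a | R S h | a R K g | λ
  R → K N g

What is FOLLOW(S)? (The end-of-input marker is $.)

{$, a, b, h}

FIRST(N): from N→a b h we get {a}; from N→λ we get {λ}; from N→g S b we get {g}. So FIRST(N) = {λ, a, g}.
FIRST(S): from S→h b we get {h}; from S→K h S we get {a, g, h}. So FIRST(S) = {a, g, h}.
FIRST(K): from K→S a we get {a, g, h}; from K→R S h we get {a, g, h}; from K→a R K g we get {a}; from K→λ we get {λ}. So FIRST(K) = {λ, a, g, h}.
FIRST(R): from R→K N g we get {a, g, h}. So FIRST(R) = {a, g, h}.
FOLLOW(S) includes $ since S is the start symbol.
FOLLOW(S): in S→K h S, the suffix after S is empty (adds nothing new); in N→g S b, S is followed by b with FIRST {b}; in K→S a, S is followed by a with FIRST {a}; in K→R S h, S is followed by h with FIRST {h}. Thus FOLLOW(S) = {$, a, b, h}.
FOLLOW(N): in R→K N g, N is followed by g with FIRST {g}. Thus FOLLOW(N) = {g}.
FOLLOW(K): in S→K h S, K is followed by h S with FIRST {h}; in K→a R K g, K is followed by g with FIRST {g}; in R→K N g, K is followed by N g with FIRST {a, g}. Thus FOLLOW(K) = {a, g, h}.
FOLLOW(R): in K→R S h, R is followed by S h with FIRST {a, g, h}; in K→a R K g, R is followed by K g with FIRST {a, g, h}. Thus FOLLOW(R) = {a, g, h}.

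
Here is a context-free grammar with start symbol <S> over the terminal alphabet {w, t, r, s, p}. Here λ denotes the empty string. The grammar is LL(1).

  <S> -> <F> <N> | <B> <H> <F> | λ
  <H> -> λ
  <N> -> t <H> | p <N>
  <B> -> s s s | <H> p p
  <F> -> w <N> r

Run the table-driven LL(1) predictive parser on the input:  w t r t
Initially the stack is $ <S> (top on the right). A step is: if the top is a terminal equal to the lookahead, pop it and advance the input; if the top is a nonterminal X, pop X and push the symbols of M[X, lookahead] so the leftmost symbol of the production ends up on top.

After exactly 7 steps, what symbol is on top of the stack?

step 1: stack=$ <S>  input=w t r t $  — expand <S> -> <F> <N>
step 2: stack=$ <N> <F>  input=w t r t $  — expand <F> -> w <N> r
step 3: stack=$ <N> r <N> w  input=w t r t $  — match w
step 4: stack=$ <N> r <N>  input=t r t $  — expand <N> -> t <H>
step 5: stack=$ <N> r <H> t  input=t r t $  — match t
step 6: stack=$ <N> r <H>  input=r t $  — expand <H> -> λ
step 7: stack=$ <N> r  input=r t $  — match r
Stack after step 7: $ <N> (top = <N>).

<N>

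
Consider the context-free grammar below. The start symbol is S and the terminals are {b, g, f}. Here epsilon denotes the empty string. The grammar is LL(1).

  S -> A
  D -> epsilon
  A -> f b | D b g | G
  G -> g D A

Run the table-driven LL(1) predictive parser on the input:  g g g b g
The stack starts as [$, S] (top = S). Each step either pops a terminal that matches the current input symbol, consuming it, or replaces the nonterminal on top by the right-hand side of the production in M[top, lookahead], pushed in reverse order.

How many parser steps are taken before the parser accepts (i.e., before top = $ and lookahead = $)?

      Stack    Input        Action
   1  $ S      g g g b g $  expand S -> A
   2  $ A      g g g b g $  expand A -> G
   3  $ G      g g g b g $  expand G -> g D A
   4  $ A D g  g g g b g $  match g
   5  $ A D    g g b g $    expand D -> epsilon
   6  $ A      g g b g $    expand A -> G
   7  $ G      g g b g $    expand G -> g D A
   8  $ A D g  g g b g $    match g
   9  $ A D    g b g $      expand D -> epsilon
  10  $ A      g b g $      expand A -> G
  11  $ G      g b g $      expand G -> g D A
  12  $ A D g  g b g $      match g
  13  $ A D    b g $        expand D -> epsilon
  14  $ A      b g $        expand A -> D b g
  15  $ g b D  b g $        expand D -> epsilon
  16  $ g b    b g $        match b
  17  $ g      g $          match g
Accept reached after 17 steps.

17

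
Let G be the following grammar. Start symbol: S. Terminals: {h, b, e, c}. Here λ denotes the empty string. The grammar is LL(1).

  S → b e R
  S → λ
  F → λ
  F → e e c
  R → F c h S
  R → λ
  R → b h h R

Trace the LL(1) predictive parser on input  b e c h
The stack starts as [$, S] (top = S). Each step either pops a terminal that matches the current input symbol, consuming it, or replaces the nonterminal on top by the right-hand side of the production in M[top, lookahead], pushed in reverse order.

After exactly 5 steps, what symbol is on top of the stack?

c

     Stack      Input      Action
  1  $ S        b e c h $  expand S → b e R
  2  $ R e b    b e c h $  match b
  3  $ R e      e c h $    match e
  4  $ R        c h $      expand R → F c h S
  5  $ S h c F  c h $      expand F → λ
Stack after step 5: $ S h c (top = c).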